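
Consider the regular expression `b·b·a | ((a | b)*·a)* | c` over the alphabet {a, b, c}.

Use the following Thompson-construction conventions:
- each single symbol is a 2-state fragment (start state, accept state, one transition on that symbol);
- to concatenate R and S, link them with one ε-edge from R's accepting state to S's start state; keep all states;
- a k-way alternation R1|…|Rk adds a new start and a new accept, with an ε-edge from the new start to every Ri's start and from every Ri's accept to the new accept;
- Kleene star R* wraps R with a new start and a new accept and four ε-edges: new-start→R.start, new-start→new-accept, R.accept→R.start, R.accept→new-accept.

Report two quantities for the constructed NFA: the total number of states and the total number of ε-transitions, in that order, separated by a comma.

Building bottom-up:
Each of the 7 symbol leaves contributes 2 states and 0 ε-transitions.
  b·b·a — 6 states, 2 ε-transitions
  a | b — 6 states, 4 ε-transitions
  (a | b)* — 8 states, 8 ε-transitions
  (a | b)*·a — 10 states, 9 ε-transitions
  ((a | b)*·a)* — 12 states, 13 ε-transitions
  b·b·a | ((a | b)*·a)* | c — 22 states, 21 ε-transitions

22, 21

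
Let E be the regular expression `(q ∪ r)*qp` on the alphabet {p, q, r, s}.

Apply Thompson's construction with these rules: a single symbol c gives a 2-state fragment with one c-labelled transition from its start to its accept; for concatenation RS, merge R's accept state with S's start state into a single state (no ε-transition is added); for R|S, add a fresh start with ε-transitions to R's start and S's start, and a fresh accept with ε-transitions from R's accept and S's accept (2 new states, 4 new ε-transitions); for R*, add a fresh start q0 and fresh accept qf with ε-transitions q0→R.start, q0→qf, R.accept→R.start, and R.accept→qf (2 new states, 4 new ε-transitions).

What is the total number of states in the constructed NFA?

10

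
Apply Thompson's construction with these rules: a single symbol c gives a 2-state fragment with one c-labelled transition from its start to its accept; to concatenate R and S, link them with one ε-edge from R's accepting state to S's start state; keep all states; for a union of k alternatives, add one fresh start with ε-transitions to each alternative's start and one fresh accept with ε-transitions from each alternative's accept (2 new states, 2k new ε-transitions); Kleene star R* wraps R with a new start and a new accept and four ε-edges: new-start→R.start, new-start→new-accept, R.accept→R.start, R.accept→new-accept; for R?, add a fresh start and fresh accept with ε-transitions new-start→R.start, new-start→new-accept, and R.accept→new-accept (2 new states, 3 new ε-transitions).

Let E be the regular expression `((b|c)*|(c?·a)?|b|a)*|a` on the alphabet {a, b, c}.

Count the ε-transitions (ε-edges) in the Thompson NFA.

31

Building bottom-up:
Each of the 7 symbol leaves contributes 0 ε-transitions.
  b|c — 4 ε-transitions
  (b|c)* — 8 ε-transitions
  c? — 3 ε-transitions
  c?·a — 4 ε-transitions
  (c?·a)? — 7 ε-transitions
  (b|c)*|(c?·a)?|b|a — 23 ε-transitions
  ((b|c)*|(c?·a)?|b|a)* — 27 ε-transitions
  ((b|c)*|(c?·a)?|b|a)*|a — 31 ε-transitions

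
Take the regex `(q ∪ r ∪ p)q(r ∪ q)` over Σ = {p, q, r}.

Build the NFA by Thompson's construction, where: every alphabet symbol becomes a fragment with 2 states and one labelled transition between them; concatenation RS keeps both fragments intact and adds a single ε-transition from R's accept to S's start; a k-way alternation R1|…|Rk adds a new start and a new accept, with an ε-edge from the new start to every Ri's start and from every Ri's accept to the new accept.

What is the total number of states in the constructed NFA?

Per subexpression:
Each of the 6 symbol leaves contributes a 2-state fragment.
  q ∪ r ∪ p : 8 states
  r ∪ q : 6 states
  (q ∪ r ∪ p)q(r ∪ q) : 16 states

16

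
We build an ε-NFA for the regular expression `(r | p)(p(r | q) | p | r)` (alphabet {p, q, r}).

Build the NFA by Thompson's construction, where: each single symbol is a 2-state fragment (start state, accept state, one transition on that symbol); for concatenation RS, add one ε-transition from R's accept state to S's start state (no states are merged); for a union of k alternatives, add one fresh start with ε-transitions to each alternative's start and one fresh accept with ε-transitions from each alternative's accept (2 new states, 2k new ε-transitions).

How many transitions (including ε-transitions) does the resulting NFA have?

Bottom-up over the parse tree:
Each of the 7 symbol leaves contributes 1 transition (1 symbol, 0 ε).
  r | p : 6 transitions (2 symbol, 4 ε)
  r | q : 6 transitions (2 symbol, 4 ε)
  p(r | q) : 8 transitions (3 symbol, 5 ε)
  p(r | q) | p | r : 16 transitions (5 symbol, 11 ε)
  (r | p)(p(r | q) | p | r) : 23 transitions (7 symbol, 16 ε)

23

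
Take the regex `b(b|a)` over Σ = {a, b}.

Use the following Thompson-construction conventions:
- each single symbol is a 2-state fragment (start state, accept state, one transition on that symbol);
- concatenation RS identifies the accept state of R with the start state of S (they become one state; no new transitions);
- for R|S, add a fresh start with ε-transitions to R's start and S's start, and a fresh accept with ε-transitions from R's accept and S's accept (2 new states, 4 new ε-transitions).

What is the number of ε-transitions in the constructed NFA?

4

Building bottom-up:
Each of the 3 symbol leaves contributes 0 ε-transitions.
  b|a → 4 ε-transitions
  b(b|a) → 4 ε-transitions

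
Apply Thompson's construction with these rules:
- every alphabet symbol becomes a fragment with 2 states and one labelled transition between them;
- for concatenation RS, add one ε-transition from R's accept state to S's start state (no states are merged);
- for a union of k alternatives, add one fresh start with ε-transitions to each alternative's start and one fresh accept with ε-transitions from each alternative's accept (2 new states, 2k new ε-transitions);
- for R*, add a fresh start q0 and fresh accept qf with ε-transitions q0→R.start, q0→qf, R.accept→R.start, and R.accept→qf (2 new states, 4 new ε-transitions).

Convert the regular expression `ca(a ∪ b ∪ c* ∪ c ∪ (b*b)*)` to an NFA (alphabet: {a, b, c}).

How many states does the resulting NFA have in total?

Recursing over subexpressions:
Each of the 8 symbol leaves contributes a 2-state fragment.
  c* → 4 states
  b* → 4 states
  b*b → 6 states
  (b*b)* → 8 states
  a ∪ b ∪ c* ∪ c ∪ (b*b)* → 20 states
  ca(a ∪ b ∪ c* ∪ c ∪ (b*b)*) → 24 states

24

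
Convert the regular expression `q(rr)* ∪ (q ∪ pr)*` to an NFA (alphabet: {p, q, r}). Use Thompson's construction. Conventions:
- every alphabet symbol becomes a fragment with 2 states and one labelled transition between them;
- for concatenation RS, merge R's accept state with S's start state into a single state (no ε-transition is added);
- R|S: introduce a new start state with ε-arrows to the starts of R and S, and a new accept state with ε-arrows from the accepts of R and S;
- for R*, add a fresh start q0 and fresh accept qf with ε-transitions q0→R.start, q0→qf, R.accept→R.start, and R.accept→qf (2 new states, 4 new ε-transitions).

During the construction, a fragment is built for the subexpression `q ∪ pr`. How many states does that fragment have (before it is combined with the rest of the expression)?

7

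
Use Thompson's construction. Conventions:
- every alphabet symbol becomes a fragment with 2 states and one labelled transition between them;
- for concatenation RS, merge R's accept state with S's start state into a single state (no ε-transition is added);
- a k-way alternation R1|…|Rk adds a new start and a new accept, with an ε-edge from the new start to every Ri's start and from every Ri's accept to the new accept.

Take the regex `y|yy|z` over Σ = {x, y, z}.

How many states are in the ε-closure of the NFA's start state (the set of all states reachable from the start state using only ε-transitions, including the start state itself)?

Work bottom-up. For each fragment F, track |ε-closure(F.start)| and whether F's accept lies in that closure (i.e. whether F accepts ε). A single-symbol fragment has closure size 1 and does not accept ε.
  yy : same as the first factor's closure: C = 1
  y|yy|z : new start ε-reaches every alternative's start; none of them accept ε, so the new accept is not reached: C = 1 + 1 + 1 + 1 = 4

4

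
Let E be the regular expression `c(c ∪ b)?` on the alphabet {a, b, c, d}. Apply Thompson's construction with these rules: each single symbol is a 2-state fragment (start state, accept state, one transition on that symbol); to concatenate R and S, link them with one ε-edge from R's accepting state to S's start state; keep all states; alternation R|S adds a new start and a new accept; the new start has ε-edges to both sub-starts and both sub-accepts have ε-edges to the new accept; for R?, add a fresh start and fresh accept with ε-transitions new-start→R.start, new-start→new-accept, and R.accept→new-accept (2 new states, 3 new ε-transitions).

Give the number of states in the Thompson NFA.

Per subexpression:
Each of the 3 symbol leaves contributes a 2-state fragment.
  c ∪ b — 6 states
  (c ∪ b)? — 8 states
  c(c ∪ b)? — 10 states

10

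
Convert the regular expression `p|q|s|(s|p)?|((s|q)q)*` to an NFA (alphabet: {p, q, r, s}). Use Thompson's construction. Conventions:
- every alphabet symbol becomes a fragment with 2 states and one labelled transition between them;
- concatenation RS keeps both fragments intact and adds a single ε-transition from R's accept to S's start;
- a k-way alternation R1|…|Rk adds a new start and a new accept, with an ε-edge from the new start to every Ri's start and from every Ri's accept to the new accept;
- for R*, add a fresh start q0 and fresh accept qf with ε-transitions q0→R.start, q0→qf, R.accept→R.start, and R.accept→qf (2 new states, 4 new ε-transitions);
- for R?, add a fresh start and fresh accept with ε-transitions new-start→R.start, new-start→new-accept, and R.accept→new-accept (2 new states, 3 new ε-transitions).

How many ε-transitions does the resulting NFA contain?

Building bottom-up:
Each of the 8 symbol leaves contributes 0 ε-transitions.
  s|p = 4 ε-transitions
  (s|p)? = 7 ε-transitions
  s|q = 4 ε-transitions
  (s|q)q = 5 ε-transitions
  ((s|q)q)* = 9 ε-transitions
  p|q|s|(s|p)?|((s|q)q)* = 26 ε-transitions

26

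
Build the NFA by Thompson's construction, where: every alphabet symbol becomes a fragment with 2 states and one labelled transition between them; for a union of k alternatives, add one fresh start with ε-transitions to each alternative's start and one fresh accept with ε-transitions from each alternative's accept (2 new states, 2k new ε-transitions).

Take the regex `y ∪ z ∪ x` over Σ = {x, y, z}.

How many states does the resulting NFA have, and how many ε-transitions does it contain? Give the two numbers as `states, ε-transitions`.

Per subexpression:
Each of the 3 symbol leaves contributes 2 states and 0 ε-transitions.
  y ∪ z ∪ x : 8 states, 6 ε-transitions

8, 6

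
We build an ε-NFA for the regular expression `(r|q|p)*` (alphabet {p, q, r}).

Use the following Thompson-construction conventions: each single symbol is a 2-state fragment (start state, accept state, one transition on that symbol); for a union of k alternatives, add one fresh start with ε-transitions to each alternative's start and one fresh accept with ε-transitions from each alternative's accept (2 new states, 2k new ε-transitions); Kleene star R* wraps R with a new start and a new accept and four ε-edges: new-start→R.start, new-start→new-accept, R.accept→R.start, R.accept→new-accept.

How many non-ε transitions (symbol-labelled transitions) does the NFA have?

3

Building bottom-up:
Each of the 3 symbol leaves contributes exactly 1 symbol transition.
  r|q|p = 3 symbol transitions
  (r|q|p)* = 3 symbol transitions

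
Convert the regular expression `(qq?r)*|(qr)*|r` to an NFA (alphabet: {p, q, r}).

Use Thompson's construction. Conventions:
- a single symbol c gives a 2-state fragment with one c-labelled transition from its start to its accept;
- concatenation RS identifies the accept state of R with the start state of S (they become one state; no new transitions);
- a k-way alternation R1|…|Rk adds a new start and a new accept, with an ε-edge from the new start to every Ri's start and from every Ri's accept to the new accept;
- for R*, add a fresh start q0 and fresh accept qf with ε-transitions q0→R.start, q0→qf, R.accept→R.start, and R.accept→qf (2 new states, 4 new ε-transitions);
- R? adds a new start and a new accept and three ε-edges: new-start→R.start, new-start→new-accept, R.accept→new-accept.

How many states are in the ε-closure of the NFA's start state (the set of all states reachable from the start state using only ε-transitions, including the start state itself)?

Let C(F) = |ε-closure(F.start)| within fragment F, and note whether F accepts ε. Symbol fragments have C = 1 and do not accept ε. Then:
  q? → new start has ε-edges to the inner start and to the new accept, so |closure| = 2 + 1 = 3
  qq?r → same as the first factor's closure: |closure| = 1
  (qq?r)* → the star's fresh start ε-reaches both the body's start and the fresh accept: |closure| = 2 + 1 = 3
  qr → |closure| equals the left operand's closure size = 1 (its accept is not ε-reachable, so the closure stops there)
  (qr)* → the star's fresh start ε-reaches both the body's start and the fresh accept: |closure| = 2 + 1 = 3
  (qq?r)*|(qr)*|r → |closure| = 1 (new start) + (3 + 3 + 1) + 1 (new accept, since some branch ε-reaches its own accept) = 9

9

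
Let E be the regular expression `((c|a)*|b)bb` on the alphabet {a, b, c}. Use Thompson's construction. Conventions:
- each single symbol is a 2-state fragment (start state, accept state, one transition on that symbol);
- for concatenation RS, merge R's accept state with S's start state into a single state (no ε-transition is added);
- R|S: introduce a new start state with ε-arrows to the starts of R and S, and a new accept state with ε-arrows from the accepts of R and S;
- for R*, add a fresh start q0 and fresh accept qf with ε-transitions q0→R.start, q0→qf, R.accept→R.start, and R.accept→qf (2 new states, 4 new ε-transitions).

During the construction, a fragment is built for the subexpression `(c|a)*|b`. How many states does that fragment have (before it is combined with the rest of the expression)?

Fragment for `(c|a)*|b`:
Each of the 3 symbol leaves contributes a 2-state fragment.
  c|a → 6 states
  (c|a)* → 8 states
  (c|a)*|b → 12 states

12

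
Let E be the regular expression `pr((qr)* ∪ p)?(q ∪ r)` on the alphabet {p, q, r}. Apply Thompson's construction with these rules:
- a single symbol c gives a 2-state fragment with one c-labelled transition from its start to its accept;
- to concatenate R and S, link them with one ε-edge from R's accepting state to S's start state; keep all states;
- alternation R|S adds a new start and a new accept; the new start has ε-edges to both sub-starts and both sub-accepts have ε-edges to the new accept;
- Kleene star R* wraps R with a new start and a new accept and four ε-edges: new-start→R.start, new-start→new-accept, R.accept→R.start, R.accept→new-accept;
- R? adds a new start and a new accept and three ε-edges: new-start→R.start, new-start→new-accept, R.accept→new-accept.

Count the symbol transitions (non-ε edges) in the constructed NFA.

7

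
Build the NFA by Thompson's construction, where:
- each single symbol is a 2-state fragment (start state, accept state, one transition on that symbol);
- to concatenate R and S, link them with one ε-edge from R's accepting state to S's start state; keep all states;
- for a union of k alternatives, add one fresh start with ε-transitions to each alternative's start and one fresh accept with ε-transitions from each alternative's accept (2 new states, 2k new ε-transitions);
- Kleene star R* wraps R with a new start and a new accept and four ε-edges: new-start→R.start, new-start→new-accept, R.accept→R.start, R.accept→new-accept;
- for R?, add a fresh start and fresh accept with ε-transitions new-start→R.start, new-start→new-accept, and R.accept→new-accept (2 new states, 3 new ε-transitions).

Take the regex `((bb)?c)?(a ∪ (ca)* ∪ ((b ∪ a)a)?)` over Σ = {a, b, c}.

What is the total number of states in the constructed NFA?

30

Building bottom-up:
Each of the 9 symbol leaves contributes a 2-state fragment.
  bb = 4 states
  (bb)? = 6 states
  (bb)?c = 8 states
  ((bb)?c)? = 10 states
  ca = 4 states
  (ca)* = 6 states
  b ∪ a = 6 states
  (b ∪ a)a = 8 states
  ((b ∪ a)a)? = 10 states
  a ∪ (ca)* ∪ ((b ∪ a)a)? = 20 states
  ((bb)?c)?(a ∪ (ca)* ∪ ((b ∪ a)a)?) = 30 states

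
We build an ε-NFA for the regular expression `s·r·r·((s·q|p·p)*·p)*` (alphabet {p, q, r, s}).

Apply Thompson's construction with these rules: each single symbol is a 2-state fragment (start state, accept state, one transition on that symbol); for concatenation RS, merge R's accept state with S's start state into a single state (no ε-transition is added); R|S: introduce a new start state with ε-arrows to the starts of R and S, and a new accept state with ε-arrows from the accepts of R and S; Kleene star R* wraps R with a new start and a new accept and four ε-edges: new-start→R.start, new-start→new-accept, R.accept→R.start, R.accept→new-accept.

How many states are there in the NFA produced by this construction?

Recursing over subexpressions:
Each of the 8 symbol leaves contributes a 2-state fragment.
  s·q → 3 states
  p·p → 3 states
  s·q|p·p → 8 states
  (s·q|p·p)* → 10 states
  (s·q|p·p)*·p → 11 states
  ((s·q|p·p)*·p)* → 13 states
  s·r·r·((s·q|p·p)*·p)* → 16 states

16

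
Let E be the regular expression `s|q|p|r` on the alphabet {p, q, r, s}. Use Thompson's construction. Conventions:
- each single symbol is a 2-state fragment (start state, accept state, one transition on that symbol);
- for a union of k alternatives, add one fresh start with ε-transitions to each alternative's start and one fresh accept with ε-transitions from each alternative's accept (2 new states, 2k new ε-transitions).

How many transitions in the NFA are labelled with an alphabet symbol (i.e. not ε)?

4

Bottom-up over the parse tree:
Each of the 4 symbol leaves contributes exactly 1 symbol transition.
  s|q|p|r : 4 symbol transitions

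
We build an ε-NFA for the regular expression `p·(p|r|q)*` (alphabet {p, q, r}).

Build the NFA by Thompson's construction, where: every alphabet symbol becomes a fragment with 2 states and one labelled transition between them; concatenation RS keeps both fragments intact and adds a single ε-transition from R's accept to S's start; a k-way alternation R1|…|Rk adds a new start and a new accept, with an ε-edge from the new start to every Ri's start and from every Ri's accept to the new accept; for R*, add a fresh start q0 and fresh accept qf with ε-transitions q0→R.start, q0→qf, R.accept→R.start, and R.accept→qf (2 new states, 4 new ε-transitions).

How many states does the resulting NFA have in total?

Building bottom-up:
Each of the 4 symbol leaves contributes a 2-state fragment.
  p|r|q — 8 states
  (p|r|q)* — 10 states
  p·(p|r|q)* — 12 states

12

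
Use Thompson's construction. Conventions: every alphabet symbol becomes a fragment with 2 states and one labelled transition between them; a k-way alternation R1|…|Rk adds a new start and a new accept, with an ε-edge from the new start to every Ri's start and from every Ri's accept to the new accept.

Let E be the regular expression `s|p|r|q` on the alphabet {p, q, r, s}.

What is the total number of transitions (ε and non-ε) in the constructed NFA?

Recursing over subexpressions:
Each of the 4 symbol leaves contributes 1 transition (1 symbol, 0 ε).
  s|p|r|q — 12 transitions (4 symbol, 8 ε)

12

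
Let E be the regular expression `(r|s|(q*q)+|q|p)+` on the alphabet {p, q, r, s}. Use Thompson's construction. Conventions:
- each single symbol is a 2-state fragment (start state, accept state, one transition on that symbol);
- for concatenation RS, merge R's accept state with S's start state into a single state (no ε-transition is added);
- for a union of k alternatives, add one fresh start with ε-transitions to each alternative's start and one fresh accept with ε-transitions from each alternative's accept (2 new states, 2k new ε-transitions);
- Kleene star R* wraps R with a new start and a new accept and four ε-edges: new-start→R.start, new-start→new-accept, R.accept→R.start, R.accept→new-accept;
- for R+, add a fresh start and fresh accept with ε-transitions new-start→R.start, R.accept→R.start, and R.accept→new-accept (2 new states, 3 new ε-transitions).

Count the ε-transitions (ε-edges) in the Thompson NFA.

20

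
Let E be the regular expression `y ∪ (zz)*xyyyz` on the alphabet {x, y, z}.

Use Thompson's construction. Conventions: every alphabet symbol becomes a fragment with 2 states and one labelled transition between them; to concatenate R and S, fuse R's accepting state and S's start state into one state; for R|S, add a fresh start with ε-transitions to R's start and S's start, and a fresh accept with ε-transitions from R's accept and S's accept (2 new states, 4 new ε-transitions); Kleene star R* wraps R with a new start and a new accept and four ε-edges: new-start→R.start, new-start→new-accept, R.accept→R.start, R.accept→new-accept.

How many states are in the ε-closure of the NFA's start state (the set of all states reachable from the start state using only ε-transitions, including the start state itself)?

Compute the ε-closure size of each fragment's start state recursively; a symbol fragment's start has no outgoing ε-edge, so its closure is just itself (size 1).
  zz — same as the first factor's closure: C = 1
  (zz)* — C = 1 (new start) + 1 (body) + 1 (new accept) = 3
  (zz)*xyyyz — C = 3 + (1−1) = 3 (closure spills across the concat boundary because the left factor accepts ε)
  y ∪ (zz)*xyyyz — new start ε-reaches every alternative's start; none of them accept ε, so the new accept is not reached: C = 1 + 1 + 3 = 5

5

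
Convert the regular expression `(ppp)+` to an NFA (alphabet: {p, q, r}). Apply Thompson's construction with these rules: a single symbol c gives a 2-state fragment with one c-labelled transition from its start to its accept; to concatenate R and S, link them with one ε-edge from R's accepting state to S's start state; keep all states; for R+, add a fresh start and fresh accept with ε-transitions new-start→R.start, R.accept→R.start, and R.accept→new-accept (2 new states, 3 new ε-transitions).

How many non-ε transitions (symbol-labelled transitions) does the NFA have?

3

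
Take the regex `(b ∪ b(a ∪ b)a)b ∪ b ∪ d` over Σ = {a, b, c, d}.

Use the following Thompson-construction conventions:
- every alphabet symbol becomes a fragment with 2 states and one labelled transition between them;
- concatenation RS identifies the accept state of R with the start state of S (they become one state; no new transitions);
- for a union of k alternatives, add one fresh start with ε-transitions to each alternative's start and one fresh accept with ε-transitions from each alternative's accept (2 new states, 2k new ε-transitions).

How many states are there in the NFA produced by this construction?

19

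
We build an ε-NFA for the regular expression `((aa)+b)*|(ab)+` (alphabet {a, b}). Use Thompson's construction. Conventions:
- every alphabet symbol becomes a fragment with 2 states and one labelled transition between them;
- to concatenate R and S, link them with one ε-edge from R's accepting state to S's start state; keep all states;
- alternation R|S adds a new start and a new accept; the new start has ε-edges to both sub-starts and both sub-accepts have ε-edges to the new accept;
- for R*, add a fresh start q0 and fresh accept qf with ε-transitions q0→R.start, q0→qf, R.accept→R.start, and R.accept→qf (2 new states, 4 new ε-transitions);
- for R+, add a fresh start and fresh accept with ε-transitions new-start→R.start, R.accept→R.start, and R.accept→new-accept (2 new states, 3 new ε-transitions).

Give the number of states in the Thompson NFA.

18

Recursing over subexpressions:
Each of the 5 symbol leaves contributes a 2-state fragment.
  aa — 4 states
  (aa)+ — 6 states
  (aa)+b — 8 states
  ((aa)+b)* — 10 states
  ab — 4 states
  (ab)+ — 6 states
  ((aa)+b)*|(ab)+ — 18 states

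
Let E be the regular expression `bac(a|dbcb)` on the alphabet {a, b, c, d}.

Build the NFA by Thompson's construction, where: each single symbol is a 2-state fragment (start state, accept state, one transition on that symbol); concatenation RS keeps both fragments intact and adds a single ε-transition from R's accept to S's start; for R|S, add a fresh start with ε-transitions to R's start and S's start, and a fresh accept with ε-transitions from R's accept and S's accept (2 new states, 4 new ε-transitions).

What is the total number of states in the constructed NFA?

Recursing over subexpressions:
Each of the 8 symbol leaves contributes a 2-state fragment.
  dbcb → 8 states
  a|dbcb → 12 states
  bac(a|dbcb) → 18 states

18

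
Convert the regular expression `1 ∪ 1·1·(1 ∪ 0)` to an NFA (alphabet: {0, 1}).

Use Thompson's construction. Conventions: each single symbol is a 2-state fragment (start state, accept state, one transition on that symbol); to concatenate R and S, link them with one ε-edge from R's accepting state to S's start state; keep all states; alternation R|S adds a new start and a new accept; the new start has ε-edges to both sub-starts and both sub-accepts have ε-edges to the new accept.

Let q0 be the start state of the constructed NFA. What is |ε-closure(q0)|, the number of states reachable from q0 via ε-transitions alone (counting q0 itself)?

3

Compute the ε-closure size of each fragment's start state recursively; a symbol fragment's start has no outgoing ε-edge, so its closure is just itself (size 1).
  1 ∪ 0 : |closure| = 1 + 1 + 1 = 3 (the new accept is not ε-reachable since no branch accepts ε)
  1·1·(1 ∪ 0) : same as the first factor's closure: |closure| = 1
  1 ∪ 1·1·(1 ∪ 0) : new start ε-reaches every alternative's start; none of them accept ε, so the new accept is not reached: |closure| = 1 + 1 + 1 = 3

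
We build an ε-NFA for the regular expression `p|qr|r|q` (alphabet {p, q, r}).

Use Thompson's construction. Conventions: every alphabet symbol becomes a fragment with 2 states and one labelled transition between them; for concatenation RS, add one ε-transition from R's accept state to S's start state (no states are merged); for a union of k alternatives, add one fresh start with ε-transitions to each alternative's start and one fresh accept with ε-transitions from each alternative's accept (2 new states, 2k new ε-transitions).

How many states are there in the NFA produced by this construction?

Bottom-up over the parse tree:
Each of the 5 symbol leaves contributes a 2-state fragment.
  qr → 4 states
  p|qr|r|q → 12 states

12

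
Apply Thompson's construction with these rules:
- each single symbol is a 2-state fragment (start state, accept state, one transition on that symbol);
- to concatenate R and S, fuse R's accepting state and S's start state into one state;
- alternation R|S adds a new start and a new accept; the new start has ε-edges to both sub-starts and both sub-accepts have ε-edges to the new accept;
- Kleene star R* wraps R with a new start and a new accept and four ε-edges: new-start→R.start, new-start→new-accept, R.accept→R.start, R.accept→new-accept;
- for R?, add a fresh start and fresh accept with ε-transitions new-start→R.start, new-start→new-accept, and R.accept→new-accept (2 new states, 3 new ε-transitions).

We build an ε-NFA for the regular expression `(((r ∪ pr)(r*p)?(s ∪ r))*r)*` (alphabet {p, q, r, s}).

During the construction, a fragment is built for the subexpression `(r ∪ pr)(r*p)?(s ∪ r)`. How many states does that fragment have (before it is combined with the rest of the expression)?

Fragment for `(r ∪ pr)(r*p)?(s ∪ r)`:
Each of the 7 symbol leaves contributes a 2-state fragment.
  pr = 3 states
  r ∪ pr = 7 states
  r* = 4 states
  r*p = 5 states
  (r*p)? = 7 states
  s ∪ r = 6 states
  (r ∪ pr)(r*p)?(s ∪ r) = 18 states

18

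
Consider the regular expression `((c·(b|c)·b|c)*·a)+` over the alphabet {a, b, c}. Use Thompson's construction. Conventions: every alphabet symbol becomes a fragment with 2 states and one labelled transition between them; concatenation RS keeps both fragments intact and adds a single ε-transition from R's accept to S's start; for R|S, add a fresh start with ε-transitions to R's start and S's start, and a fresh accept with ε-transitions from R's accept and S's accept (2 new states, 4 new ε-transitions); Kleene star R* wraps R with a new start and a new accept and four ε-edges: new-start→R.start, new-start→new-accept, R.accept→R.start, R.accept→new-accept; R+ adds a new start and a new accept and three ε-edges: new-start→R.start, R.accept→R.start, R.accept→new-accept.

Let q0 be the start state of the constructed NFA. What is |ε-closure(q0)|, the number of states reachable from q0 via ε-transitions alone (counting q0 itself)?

7

Work bottom-up. For each fragment F, track |ε-closure(F.start)| and whether F's accept lies in that closure (i.e. whether F accepts ε). A single-symbol fragment has closure size 1 and does not accept ε.
  b|c : |closure| = 1 + 1 + 1 = 3 (the new accept is not ε-reachable since no branch accepts ε)
  c·(b|c)·b : same as the first factor's closure: |closure| = 1
  c·(b|c)·b|c : new start ε-reaches every alternative's start; none of them accept ε, so the new accept is not reached: |closure| = 1 + 1 + 1 = 3
  (c·(b|c)·b|c)* : new start has ε-edges to the inner start and to the new accept, so |closure| = 2 + 3 = 5
  (c·(b|c)·b|c)*·a : |closure| = 5 + 1 = 6 (closure spills across the concat boundary because the left factor accepts ε)
  ((c·(b|c)·b|c)*·a)+ : |closure| = 1 + 6 = 7 (the body doesn't accept ε, so the new accept is not reached)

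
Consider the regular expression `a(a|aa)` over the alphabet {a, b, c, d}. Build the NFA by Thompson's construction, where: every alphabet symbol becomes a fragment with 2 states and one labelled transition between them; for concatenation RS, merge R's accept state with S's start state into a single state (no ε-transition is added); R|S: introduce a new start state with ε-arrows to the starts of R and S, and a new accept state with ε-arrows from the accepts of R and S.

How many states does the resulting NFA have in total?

Per subexpression:
Each of the 4 symbol leaves contributes a 2-state fragment.
  aa : 3 states
  a|aa : 7 states
  a(a|aa) : 8 states

8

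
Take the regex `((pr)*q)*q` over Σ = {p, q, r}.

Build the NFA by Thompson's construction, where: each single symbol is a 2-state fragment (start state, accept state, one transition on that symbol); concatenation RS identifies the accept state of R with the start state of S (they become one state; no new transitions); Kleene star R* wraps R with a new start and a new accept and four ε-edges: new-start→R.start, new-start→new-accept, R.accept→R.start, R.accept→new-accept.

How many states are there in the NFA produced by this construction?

9

By structural recursion:
Each of the 4 symbol leaves contributes a 2-state fragment.
  pr — 3 states
  (pr)* — 5 states
  (pr)*q — 6 states
  ((pr)*q)* — 8 states
  ((pr)*q)*q — 9 states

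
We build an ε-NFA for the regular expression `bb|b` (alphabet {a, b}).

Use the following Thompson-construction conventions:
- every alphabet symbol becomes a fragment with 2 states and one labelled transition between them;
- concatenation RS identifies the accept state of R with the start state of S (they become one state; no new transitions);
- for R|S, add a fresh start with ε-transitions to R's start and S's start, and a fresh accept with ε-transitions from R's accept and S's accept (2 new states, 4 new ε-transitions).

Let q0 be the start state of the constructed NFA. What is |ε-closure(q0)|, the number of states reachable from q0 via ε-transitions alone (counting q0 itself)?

3

Let C(F) = |ε-closure(F.start)| within fragment F, and note whether F accepts ε. Symbol fragments have C = 1 and do not accept ε. Then:
  bb : same as the first factor's closure: |closure| = 1
  bb|b : |closure| = 1 + 1 + 1 = 3 (the new accept is not ε-reachable since no branch accepts ε)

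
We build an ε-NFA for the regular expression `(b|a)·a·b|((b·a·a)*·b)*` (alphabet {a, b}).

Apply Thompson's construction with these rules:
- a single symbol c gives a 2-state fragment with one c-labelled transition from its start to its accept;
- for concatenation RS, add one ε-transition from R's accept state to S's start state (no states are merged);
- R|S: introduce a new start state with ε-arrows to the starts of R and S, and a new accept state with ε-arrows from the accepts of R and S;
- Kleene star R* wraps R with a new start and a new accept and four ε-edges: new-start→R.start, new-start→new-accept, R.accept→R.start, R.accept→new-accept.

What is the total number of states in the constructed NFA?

Recursing over subexpressions:
Each of the 8 symbol leaves contributes a 2-state fragment.
  b|a : 6 states
  (b|a)·a·b : 10 states
  b·a·a : 6 states
  (b·a·a)* : 8 states
  (b·a·a)*·b : 10 states
  ((b·a·a)*·b)* : 12 states
  (b|a)·a·b|((b·a·a)*·b)* : 24 states

24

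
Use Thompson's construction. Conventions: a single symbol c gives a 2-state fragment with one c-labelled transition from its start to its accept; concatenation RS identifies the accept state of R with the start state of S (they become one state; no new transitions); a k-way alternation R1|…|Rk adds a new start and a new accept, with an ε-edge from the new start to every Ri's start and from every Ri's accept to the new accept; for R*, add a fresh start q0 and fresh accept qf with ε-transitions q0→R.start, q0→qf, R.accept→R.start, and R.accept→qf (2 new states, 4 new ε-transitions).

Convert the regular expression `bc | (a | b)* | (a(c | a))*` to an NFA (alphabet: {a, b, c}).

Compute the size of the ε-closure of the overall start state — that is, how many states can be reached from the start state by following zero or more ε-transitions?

Work bottom-up. For each fragment F, track |ε-closure(F.start)| and whether F's accept lies in that closure (i.e. whether F accepts ε). A single-symbol fragment has closure size 1 and does not accept ε.
  bc → |ε-closure| equals the left operand's closure size = 1 (its accept is not ε-reachable, so the closure stops there)
  a | b → new start ε-reaches every alternative's start; none of them accept ε, so the new accept is not reached: |ε-closure| = 1 + 1 + 1 = 3
  (a | b)* → |ε-closure| = 1 (new start) + 3 (body) + 1 (new accept) = 5
  c | a → new start ε-reaches every alternative's start; none of them accept ε, so the new accept is not reached: |ε-closure| = 1 + 1 + 1 = 3
  a(c | a) → same as the first factor's closure: |ε-closure| = 1
  (a(c | a))* → new start has ε-edges to the inner start and to the new accept, so |ε-closure| = 2 + 1 = 3
  bc | (a | b)* | (a(c | a))* → |ε-closure| = 1 (new start) + (1 + 5 + 3) + 1 (new accept, since some branch ε-reaches its own accept) = 11

11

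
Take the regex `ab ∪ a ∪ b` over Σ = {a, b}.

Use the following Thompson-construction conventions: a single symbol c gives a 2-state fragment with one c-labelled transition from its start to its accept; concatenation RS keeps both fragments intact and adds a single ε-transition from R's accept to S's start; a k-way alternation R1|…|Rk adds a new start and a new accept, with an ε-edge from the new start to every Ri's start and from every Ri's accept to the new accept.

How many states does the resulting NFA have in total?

Building bottom-up:
Each of the 4 symbol leaves contributes a 2-state fragment.
  ab — 4 states
  ab ∪ a ∪ b — 10 states

10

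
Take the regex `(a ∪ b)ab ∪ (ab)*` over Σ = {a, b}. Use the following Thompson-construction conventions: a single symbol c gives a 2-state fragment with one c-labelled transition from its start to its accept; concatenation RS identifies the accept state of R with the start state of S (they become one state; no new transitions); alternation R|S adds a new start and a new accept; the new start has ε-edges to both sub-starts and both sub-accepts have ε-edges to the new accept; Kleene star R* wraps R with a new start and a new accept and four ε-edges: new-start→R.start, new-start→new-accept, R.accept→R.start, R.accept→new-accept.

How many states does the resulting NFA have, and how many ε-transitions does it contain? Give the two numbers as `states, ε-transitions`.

15, 12

Per subexpression:
Each of the 6 symbol leaves contributes 2 states and 0 ε-transitions.
  a ∪ b — 6 states, 4 ε-transitions
  (a ∪ b)ab — 8 states, 4 ε-transitions
  ab — 3 states, 0 ε-transitions
  (ab)* — 5 states, 4 ε-transitions
  (a ∪ b)ab ∪ (ab)* — 15 states, 12 ε-transitions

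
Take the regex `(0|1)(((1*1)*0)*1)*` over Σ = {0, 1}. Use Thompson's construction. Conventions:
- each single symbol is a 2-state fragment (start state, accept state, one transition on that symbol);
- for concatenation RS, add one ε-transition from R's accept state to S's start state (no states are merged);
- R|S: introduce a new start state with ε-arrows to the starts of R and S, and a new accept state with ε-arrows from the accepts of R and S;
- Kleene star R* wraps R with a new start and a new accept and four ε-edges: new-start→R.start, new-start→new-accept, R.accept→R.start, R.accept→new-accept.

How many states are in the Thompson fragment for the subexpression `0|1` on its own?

Fragment for `0|1`:
Each of the 2 symbol leaves contributes a 2-state fragment.
  0|1 — 6 states

6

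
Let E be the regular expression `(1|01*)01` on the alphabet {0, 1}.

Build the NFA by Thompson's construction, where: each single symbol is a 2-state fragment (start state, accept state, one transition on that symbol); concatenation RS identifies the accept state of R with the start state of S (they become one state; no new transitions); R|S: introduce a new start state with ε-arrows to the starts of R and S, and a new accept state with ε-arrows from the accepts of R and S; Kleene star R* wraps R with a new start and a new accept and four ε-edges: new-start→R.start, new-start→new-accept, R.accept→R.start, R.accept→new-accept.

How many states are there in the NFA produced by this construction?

Per subexpression:
Each of the 5 symbol leaves contributes a 2-state fragment.
  1* : 4 states
  01* : 5 states
  1|01* : 9 states
  (1|01*)01 : 11 states

11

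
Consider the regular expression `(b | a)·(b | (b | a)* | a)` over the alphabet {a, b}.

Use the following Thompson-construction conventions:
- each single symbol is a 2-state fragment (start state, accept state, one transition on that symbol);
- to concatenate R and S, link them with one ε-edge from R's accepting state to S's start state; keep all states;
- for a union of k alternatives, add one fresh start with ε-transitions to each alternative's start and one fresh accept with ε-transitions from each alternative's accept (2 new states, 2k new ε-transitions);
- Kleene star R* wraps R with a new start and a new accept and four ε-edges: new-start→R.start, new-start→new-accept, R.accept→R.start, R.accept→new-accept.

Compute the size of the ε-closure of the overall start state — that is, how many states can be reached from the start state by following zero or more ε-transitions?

Work bottom-up. For each fragment F, track |ε-closure(F.start)| and whether F's accept lies in that closure (i.e. whether F accepts ε). A single-symbol fragment has closure size 1 and does not accept ε.
  b | a — |closure| = 1 + 1 + 1 = 3 (the new accept is not ε-reachable since no branch accepts ε)
  b | a — new start ε-reaches every alternative's start; none of them accept ε, so the new accept is not reached: |closure| = 1 + 1 + 1 = 3
  (b | a)* — |closure| = 1 (new start) + 3 (body) + 1 (new accept) = 5
  b | (b | a)* | a — |closure| = 1 (new start) + (1 + 5 + 1) + 1 (new accept, since some branch ε-reaches its own accept) = 9
  (b | a)·(b | (b | a)* | a) — same as the first factor's closure: |closure| = 3

3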